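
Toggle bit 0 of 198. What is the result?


198 ^ (1 << 0) = 198 ^ 1 = 199

199


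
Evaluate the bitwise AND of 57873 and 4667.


0b1110001000010001 & 0b1001000111011 = 0b1000010001 = 529

529


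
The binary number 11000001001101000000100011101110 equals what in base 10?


11000001001101000000100011101110 in decimal = 3241412846

3241412846


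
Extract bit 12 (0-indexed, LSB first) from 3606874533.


0b11010110111111001000100110100101, position 12 = 0

0


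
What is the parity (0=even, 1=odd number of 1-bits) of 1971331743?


0b1110101100000000010001010011111 has 14 ones => parity 0

0


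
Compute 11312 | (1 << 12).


11312 | (1 << 12) = 11312 | 4096 = 15408

15408


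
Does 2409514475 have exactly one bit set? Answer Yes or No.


0b10001111100111100100010111101011. Multiple bits set => No

No


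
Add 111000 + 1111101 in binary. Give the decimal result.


111000 + 1111101 = 10110101 = 181

181


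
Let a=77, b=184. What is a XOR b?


77 ^ 184 = 245

245


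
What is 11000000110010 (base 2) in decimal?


11000000110010 in decimal = 12338

12338


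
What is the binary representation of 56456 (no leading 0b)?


56456 = 1101110010001000 in binary

1101110010001000


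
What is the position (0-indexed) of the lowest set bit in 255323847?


0b1111001101111110111011000111. Lowest set bit at position 0

0


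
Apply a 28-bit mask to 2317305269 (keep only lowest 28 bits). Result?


2317305269 & 268435455 = 169821621

169821621


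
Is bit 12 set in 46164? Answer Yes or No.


0b1011010001010100, bit 12 = 1. Yes

Yes


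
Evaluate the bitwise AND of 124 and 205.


0b1111100 & 0b11001101 = 0b1001100 = 76

76


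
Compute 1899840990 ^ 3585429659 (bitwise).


0b1110001001111010100010111011110 ^ 0b11010101101101010101000010011011 = 0b10100100100010000001010101000101 = 2760381765

2760381765


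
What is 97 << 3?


0b1100001 << 3 = 0b1100001000 = 776

776


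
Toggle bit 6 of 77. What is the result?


77 ^ (1 << 6) = 77 ^ 64 = 13

13


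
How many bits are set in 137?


0b10001001 has 3 set bits

3


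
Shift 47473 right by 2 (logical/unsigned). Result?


0b1011100101110001 >> 2 = 0b10111001011100 = 11868

11868


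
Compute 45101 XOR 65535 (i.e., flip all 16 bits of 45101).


45101 ^ 65535 = 20434

20434


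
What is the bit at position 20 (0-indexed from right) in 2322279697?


0b10001010011010110010110100010001, position 20 = 0

0


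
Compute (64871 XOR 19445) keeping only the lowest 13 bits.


Step 1: 64871 ^ 19445 = 46738
Step 2: 46738 & 8191 = 5778

5778


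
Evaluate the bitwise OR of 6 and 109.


0b110 | 0b1101101 = 0b1101111 = 111

111


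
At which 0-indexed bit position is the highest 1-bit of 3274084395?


0b11000011001001101001000000101011. Highest set bit at position 31

31


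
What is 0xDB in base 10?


DB hex = 219 decimal

219


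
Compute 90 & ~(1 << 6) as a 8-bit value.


90 & ~(1 << 6) = 26

26


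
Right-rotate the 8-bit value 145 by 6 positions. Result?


Rotate 0b10010001 right by 6 (8-bit) = 0b1000110 = 70

70


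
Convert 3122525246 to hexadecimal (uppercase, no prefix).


3122525246 = BA1DF43E hex

BA1DF43E


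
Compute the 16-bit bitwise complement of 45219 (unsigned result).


~0b1011000010100011 = 0b100111101011100 = 20316 (16-bit unsigned)

20316


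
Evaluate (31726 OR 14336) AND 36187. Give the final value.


Step 1: 31726 | 14336 = 31726
Step 2: 31726 & 36187 = 2378

2378


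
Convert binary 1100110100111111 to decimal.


1100110100111111 in decimal = 52543

52543


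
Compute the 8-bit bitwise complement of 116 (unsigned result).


~0b1110100 = 0b10001011 = 139 (8-bit unsigned)

139


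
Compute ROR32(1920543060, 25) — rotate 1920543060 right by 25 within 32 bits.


Rotate 0b1110010011110010010100101010100 right by 25 (32-bit) = 0b111100100101001010101000111001 = 1016375865

1016375865


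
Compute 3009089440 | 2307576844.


0b10110011010110110000111110100000 | 0b10001001100010101101010000001100 = 0b10111011110110111101111110101100 = 3151749036

3151749036


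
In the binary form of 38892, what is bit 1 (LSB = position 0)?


0b1001011111101100, position 1 = 0

0


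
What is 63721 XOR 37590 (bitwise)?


0b1111100011101001 ^ 0b1001001011010110 = 0b110101000111111 = 27199

27199


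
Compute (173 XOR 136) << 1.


Step 1: 173 ^ 136 = 37
Step 2: 37 << 1 = 74

74


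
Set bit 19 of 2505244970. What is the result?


2505244970 | (1 << 19) = 2505244970 | 524288 = 2505769258

2505769258


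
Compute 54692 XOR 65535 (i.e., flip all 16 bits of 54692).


54692 ^ 65535 = 10843

10843


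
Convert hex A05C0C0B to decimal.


A05C0C0B hex = 2690386955 decimal

2690386955


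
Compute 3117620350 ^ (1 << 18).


3117620350 ^ (1 << 18) = 3117620350 ^ 262144 = 3117882494

3117882494


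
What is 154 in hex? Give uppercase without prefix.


154 = 9A hex

9A


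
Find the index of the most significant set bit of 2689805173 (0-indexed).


0b10100000010100110010101101110101. Highest set bit at position 31

31


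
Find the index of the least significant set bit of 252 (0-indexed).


0b11111100. Lowest set bit at position 2

2


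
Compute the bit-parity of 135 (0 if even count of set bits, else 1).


0b10000111 has 4 ones => parity 0

0


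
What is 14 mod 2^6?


14 & 63 = 14

14


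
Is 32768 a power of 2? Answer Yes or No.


0b1000000000000000. Only one bit set => Yes

Yes


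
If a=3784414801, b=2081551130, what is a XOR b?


3784414801 ^ 2081551130 = 2642437451

2642437451


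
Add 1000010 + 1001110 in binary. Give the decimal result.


1000010 + 1001110 = 10010000 = 144

144


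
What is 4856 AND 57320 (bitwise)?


0b1001011111000 & 0b1101111111101000 = 0b1001011101000 = 4840

4840


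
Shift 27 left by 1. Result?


0b11011 << 1 = 0b110110 = 54

54


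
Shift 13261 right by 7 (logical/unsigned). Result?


0b11001111001101 >> 7 = 0b1100111 = 103

103


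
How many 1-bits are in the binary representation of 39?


0b100111 has 4 set bits

4


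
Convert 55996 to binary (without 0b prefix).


55996 = 1101101010111100 in binary

1101101010111100


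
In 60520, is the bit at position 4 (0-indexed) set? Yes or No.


0b1110110001101000, bit 4 = 0. No

No


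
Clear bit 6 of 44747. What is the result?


44747 & ~(1 << 6) = 44683

44683


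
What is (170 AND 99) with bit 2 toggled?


Step 1: 170 & 99 = 34
Step 2: 34 ^ (1 << 2) = 34 ^ 4 = 38

38


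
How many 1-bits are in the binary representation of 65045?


0b1111111000010101 has 10 set bits

10


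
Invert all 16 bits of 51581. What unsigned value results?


51581 ^ 65535 = 13954

13954


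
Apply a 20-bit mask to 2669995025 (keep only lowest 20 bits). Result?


2669995025 & 1048575 = 320529

320529


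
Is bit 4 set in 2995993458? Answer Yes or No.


0b10110010100100110011101101110010, bit 4 = 1. Yes

Yes


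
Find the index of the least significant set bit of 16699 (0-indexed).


0b100000100111011. Lowest set bit at position 0

0


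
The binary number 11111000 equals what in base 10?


11111000 in decimal = 248

248


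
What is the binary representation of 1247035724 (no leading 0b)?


1247035724 = 1001010010101000100000101001100 in binary

1001010010101000100000101001100


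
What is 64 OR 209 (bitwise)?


0b1000000 | 0b11010001 = 0b11010001 = 209

209


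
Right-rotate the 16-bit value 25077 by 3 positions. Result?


Rotate 0b110000111110101 right by 3 (16-bit) = 0b1010110000111110 = 44094

44094


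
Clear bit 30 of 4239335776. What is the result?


4239335776 & ~(1 << 30) = 3165593952

3165593952


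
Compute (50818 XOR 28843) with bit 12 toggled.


Step 1: 50818 ^ 28843 = 46633
Step 2: 46633 ^ (1 << 12) = 46633 ^ 4096 = 42537

42537


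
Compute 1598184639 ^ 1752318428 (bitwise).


0b1011111010000100101110010111111 ^ 0b1101000011100100100000111011100 = 0b110111001100000001110101100011 = 925900131

925900131


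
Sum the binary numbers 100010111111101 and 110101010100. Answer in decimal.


100010111111101 + 110101010100 = 101001101010001 = 21329

21329


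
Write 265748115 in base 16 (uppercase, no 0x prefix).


265748115 = FD6FE93 hex

FD6FE93


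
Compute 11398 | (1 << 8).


11398 | (1 << 8) = 11398 | 256 = 11654

11654


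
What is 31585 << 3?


0b111101101100001 << 3 = 0b111101101100001000 = 252680

252680


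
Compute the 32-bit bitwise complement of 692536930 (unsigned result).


~0b101001010001110100011001100010 = 0b11010110101110001011100110011101 = 3602430365 (32-bit unsigned)

3602430365


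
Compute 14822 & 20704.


0b11100111100110 & 0b101000011100000 = 0b1000011100000 = 4320

4320


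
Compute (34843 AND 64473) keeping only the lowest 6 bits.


Step 1: 34843 & 64473 = 34841
Step 2: 34841 & 63 = 25

25


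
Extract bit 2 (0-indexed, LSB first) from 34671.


0b1000011101101111, position 2 = 1

1


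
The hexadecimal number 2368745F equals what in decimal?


2368745F hex = 594048095 decimal

594048095


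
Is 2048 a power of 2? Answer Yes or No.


0b100000000000. Only one bit set => Yes

Yes


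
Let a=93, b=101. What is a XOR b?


93 ^ 101 = 56

56


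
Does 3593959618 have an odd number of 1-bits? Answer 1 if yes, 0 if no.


0b11010110001101110111100011000010 has 17 ones => parity 1

1


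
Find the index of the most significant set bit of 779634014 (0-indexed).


0b101110011110000100010101011110. Highest set bit at position 29

29


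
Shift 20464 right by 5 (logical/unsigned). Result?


0b100111111110000 >> 5 = 0b1001111111 = 639

639


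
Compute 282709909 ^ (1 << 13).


282709909 ^ (1 << 13) = 282709909 ^ 8192 = 282718101

282718101


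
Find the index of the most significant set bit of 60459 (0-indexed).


0b1110110000101011. Highest set bit at position 15

15


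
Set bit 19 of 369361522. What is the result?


369361522 | (1 << 19) = 369361522 | 524288 = 369885810

369885810


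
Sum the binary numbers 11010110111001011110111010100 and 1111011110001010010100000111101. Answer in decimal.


11010110111001011110111010100 + 1111011110001010010100000111101 = 10010110101000011110011000010001 = 2527192593

2527192593


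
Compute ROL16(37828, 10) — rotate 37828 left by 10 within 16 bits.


Rotate 0b1001001111000100 left by 10 (16-bit) = 0b1001001001111 = 4687

4687


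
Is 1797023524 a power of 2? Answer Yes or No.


0b1101011000111000110011100100100. Multiple bits set => No

No


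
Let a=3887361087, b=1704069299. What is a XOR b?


3887361087 ^ 1704069299 = 2183554188

2183554188


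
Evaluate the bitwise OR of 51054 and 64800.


0b1100011101101110 | 0b1111110100100000 = 0b1111111101101110 = 65390

65390


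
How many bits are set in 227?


0b11100011 has 5 set bits

5


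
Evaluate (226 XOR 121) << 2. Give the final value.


Step 1: 226 ^ 121 = 155
Step 2: 155 << 2 = 620

620


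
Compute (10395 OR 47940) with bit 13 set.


Step 1: 10395 | 47940 = 48095
Step 2: 48095 | (1 << 13) = 48095 | 8192 = 48095

48095


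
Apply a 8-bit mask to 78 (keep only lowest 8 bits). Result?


78 & 255 = 78

78


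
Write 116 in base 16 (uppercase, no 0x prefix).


116 = 74 hex

74


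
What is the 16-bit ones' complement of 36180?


36180 ^ 65535 = 29355

29355


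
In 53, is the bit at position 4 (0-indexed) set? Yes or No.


0b110101, bit 4 = 1. Yes

Yes


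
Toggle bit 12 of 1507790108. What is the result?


1507790108 ^ (1 << 12) = 1507790108 ^ 4096 = 1507794204

1507794204


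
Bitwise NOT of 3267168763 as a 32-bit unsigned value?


~0b11000010101111010000100111111011 = 0b111101010000101111011000000100 = 1027798532 (32-bit unsigned)

1027798532


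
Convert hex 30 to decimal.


30 hex = 48 decimal

48


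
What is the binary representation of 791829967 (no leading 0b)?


791829967 = 101111001100100101110111001111 in binary

101111001100100101110111001111


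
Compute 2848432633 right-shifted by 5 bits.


0b10101001110001111010000111111001 >> 5 = 0b101010011100011110100001111 = 89013519

89013519


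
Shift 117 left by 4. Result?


0b1110101 << 4 = 0b11101010000 = 1872

1872


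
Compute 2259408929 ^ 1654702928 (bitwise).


0b10000110101010111101100000100001 ^ 0b1100010101000001100001101010000 = 0b11100100000010110001101101110001 = 3825933169

3825933169


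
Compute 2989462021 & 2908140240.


0b10110010001011111001001000000101 & 0b10101101010101101011001011010000 = 0b10100000000001101001001000000000 = 2684785152

2684785152


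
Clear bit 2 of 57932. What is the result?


57932 & ~(1 << 2) = 57928

57928


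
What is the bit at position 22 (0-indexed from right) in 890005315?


0b110101000011000110011101000011, position 22 = 0

0


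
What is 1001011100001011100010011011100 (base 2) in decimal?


1001011100001011100010011011100 in decimal = 1267057884

1267057884


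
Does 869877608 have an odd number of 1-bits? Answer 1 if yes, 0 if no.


0b110011110110010100011101101000 has 16 ones => parity 0

0


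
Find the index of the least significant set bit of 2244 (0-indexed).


0b100011000100. Lowest set bit at position 2

2


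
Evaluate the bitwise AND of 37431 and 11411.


0b1001001000110111 & 0b10110010010011 = 0b10011 = 19

19


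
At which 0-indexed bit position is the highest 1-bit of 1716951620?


0b1100110010101101001101001000100. Highest set bit at position 30

30


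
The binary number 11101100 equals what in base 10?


11101100 in decimal = 236

236


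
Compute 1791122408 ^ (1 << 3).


1791122408 ^ (1 << 3) = 1791122408 ^ 8 = 1791122400

1791122400


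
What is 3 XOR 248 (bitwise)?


0b11 ^ 0b11111000 = 0b11111011 = 251

251


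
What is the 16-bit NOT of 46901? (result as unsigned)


~0b1011011100110101 = 0b100100011001010 = 18634 (16-bit unsigned)

18634


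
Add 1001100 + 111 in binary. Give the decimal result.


1001100 + 111 = 1010011 = 83

83


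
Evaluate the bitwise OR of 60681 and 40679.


0b1110110100001001 | 0b1001111011100111 = 0b1111111111101111 = 65519

65519


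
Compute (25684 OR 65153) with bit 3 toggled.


Step 1: 25684 | 65153 = 65237
Step 2: 65237 ^ (1 << 3) = 65237 ^ 8 = 65245

65245


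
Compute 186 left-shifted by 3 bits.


0b10111010 << 3 = 0b10111010000 = 1488

1488


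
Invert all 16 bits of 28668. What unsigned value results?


28668 ^ 65535 = 36867

36867


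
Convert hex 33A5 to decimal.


33A5 hex = 13221 decimal

13221


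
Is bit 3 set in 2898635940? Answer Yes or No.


0b10101100110001011010110010100100, bit 3 = 0. No

No


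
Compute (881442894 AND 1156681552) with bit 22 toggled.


Step 1: 881442894 & 1156681552 = 75595840
Step 2: 75595840 ^ (1 << 22) = 75595840 ^ 4194304 = 79790144

79790144


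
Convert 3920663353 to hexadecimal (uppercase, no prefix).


3920663353 = E9B09339 hex

E9B09339


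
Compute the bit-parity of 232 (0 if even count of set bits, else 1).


0b11101000 has 4 ones => parity 0

0


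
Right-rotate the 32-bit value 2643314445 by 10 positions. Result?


Rotate 0b10011101100011011100011100001101 right by 10 (32-bit) = 0b11000011011001110110001101110001 = 3278332785

3278332785


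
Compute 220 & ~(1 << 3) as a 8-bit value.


220 & ~(1 << 3) = 212

212


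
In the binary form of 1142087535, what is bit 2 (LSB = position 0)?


0b1000100000100101101111101101111, position 2 = 1

1


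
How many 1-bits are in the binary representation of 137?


0b10001001 has 3 set bits

3


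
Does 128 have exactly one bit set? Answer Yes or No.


0b10000000. Only one bit set => Yes

Yes


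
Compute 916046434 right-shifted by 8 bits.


0b110110100110011100001001100010 >> 8 = 0b1101101001100111000010 = 3578306

3578306


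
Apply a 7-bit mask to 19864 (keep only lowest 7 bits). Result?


19864 & 127 = 24

24


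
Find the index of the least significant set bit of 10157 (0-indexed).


0b10011110101101. Lowest set bit at position 0

0


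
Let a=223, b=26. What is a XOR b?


223 ^ 26 = 197

197


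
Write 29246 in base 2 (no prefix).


29246 = 111001000111110 in binary

111001000111110


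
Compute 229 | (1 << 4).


229 | (1 << 4) = 229 | 16 = 245

245


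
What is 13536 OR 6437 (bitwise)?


0b11010011100000 | 0b1100100100101 = 0b11110111100101 = 15845

15845


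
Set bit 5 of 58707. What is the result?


58707 | (1 << 5) = 58707 | 32 = 58739

58739


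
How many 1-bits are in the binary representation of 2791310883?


0b10100110011000000000011000100011 has 11 set bits

11


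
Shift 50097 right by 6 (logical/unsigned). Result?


0b1100001110110001 >> 6 = 0b1100001110 = 782

782


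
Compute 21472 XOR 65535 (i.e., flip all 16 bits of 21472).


21472 ^ 65535 = 44063

44063


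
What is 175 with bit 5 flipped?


175 ^ (1 << 5) = 175 ^ 32 = 143

143


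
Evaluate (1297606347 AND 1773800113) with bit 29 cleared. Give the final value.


Step 1: 1297606347 & 1773800113 = 1225917057
Step 2: 1225917057 & ~(1 << 29) = 1225917057

1225917057


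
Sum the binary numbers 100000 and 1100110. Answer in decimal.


100000 + 1100110 = 10000110 = 134

134


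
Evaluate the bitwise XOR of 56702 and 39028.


0b1101110101111110 ^ 0b1001100001110100 = 0b100010100001010 = 17674

17674


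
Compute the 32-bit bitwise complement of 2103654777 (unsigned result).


~0b1111101011000110011100101111001 = 0b10000010100111001100011010000110 = 2191312518 (32-bit unsigned)

2191312518


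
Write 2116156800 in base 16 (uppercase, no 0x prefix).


2116156800 = 7E21FD80 hex

7E21FD80


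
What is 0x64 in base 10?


64 hex = 100 decimal

100


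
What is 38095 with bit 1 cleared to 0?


38095 & ~(1 << 1) = 38093

38093


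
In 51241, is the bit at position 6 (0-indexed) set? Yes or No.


0b1100100000101001, bit 6 = 0. No

No


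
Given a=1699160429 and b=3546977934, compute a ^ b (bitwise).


1699160429 ^ 3546977934 = 3056449507

3056449507


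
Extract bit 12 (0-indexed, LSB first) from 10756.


0b10101000000100, position 12 = 0

0


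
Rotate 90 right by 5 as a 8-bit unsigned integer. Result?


Rotate 0b1011010 right by 5 (8-bit) = 0b11010010 = 210

210


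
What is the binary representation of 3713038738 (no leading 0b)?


3713038738 = 11011101010100000111100110010010 in binary

11011101010100000111100110010010


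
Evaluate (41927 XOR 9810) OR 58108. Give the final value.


Step 1: 41927 ^ 9810 = 34197
Step 2: 34197 | 58108 = 59389

59389


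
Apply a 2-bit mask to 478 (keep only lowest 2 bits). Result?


478 & 3 = 2

2


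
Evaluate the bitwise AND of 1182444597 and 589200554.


0b1000110011110101010110000110101 & 0b100011000111100111110010101010 = 0b10000110100010110000100000 = 35269664

35269664


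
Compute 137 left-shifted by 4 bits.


0b10001001 << 4 = 0b100010010000 = 2192

2192


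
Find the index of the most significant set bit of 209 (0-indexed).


0b11010001. Highest set bit at position 7

7


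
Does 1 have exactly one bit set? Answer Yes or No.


0b1. Only one bit set => Yes

Yes


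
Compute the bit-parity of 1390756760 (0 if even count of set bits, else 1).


0b1010010111001010100001110011000 has 14 ones => parity 0

0


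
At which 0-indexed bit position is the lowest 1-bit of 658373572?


0b100111001111011111101111000100. Lowest set bit at position 2

2


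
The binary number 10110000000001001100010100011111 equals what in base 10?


10110000000001001100010100011111 in decimal = 2953102623

2953102623


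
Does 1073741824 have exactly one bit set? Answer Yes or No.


0b1000000000000000000000000000000. Only one bit set => Yes

Yes


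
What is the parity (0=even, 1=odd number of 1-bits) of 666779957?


0b100111101111100100000100110101 has 16 ones => parity 0

0


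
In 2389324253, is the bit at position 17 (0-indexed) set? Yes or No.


0b10001110011010100011000111011101, bit 17 = 1. Yes

Yes


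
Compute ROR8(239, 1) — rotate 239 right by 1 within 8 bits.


Rotate 0b11101111 right by 1 (8-bit) = 0b11110111 = 247

247


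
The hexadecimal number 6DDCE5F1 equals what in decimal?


6DDCE5F1 hex = 1843193329 decimal

1843193329


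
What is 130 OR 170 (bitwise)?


0b10000010 | 0b10101010 = 0b10101010 = 170

170


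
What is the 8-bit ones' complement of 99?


99 ^ 255 = 156

156


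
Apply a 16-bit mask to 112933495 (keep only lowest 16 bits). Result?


112933495 & 65535 = 14967

14967


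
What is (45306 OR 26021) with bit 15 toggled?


Step 1: 45306 | 26021 = 62975
Step 2: 62975 ^ (1 << 15) = 62975 ^ 32768 = 30207

30207


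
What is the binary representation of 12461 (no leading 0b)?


12461 = 11000010101101 in binary

11000010101101


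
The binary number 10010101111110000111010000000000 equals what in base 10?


10010101111110000111010000000000 in decimal = 2516087808

2516087808


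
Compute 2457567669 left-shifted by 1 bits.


0b10010010011110111000000110110101 << 1 = 0b100100100111101110000001101101010 = 4915135338

4915135338


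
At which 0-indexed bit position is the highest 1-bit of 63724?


0b1111100011101100. Highest set bit at position 15

15


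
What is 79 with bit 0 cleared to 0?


79 & ~(1 << 0) = 78

78


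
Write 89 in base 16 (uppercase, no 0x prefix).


89 = 59 hex

59


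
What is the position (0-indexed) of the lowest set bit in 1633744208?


0b1100001011000001111010101010000. Lowest set bit at position 4

4


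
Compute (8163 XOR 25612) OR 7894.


Step 1: 8163 ^ 25612 = 31727
Step 2: 31727 | 7894 = 32767

32767


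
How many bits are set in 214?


0b11010110 has 5 set bits

5


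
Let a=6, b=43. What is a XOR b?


6 ^ 43 = 45

45


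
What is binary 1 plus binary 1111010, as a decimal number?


1 + 1111010 = 1111011 = 123

123


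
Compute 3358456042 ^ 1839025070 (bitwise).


0b11001000001011011111100011101010 ^ 0b1101101100111010100101110101110 = 0b10100101101100001011001101000100 = 2779820868

2779820868


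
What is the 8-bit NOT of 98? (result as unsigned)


~0b1100010 = 0b10011101 = 157 (8-bit unsigned)

157


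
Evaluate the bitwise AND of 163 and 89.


0b10100011 & 0b1011001 = 0b1 = 1

1


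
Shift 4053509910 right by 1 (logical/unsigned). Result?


0b11110001100110111010011100010110 >> 1 = 0b1111000110011011101001110001011 = 2026754955

2026754955


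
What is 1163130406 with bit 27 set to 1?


1163130406 | (1 << 27) = 1163130406 | 134217728 = 1297348134

1297348134


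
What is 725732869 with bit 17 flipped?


725732869 ^ (1 << 17) = 725732869 ^ 131072 = 725863941

725863941


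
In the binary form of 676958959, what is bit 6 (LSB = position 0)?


0b101000010110011001001011101111, position 6 = 1

1


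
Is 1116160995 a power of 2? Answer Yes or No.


0b1000010100001110100001111100011. Multiple bits set => No

No


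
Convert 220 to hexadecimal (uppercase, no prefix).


220 = DC hex

DC


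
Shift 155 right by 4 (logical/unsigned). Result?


0b10011011 >> 4 = 0b1001 = 9

9


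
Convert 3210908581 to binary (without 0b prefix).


3210908581 = 10111111011000101001001110100101 in binary

10111111011000101001001110100101


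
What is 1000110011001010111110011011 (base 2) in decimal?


1000110011001010111110011011 in decimal = 147632027

147632027


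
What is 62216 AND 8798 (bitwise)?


0b1111001100001000 & 0b10001001011110 = 0b10001000001000 = 8712

8712


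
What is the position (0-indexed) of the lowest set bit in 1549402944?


0b1011100010110100000001101000000. Lowest set bit at position 6

6


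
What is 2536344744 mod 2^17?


2536344744 & 131071 = 101544

101544


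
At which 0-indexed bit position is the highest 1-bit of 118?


0b1110110. Highest set bit at position 6

6


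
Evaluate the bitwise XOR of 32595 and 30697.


0b111111101010011 ^ 0b111011111101001 = 0b100010111010 = 2234

2234


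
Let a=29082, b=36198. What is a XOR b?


29082 ^ 36198 = 64764

64764


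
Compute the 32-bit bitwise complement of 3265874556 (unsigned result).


~0b11000010101010010100101001111100 = 0b111101010101101011010110000011 = 1029092739 (32-bit unsigned)

1029092739


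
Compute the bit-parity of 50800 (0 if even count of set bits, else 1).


0b1100011001110000 has 7 ones => parity 1

1


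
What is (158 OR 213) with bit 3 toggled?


Step 1: 158 | 213 = 223
Step 2: 223 ^ (1 << 3) = 223 ^ 8 = 215

215


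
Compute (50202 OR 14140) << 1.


Step 1: 50202 | 14140 = 63294
Step 2: 63294 << 1 = 126588

126588


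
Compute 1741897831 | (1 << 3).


1741897831 | (1 << 3) = 1741897831 | 8 = 1741897839

1741897839


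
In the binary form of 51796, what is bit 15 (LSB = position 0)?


0b1100101001010100, position 15 = 1

1


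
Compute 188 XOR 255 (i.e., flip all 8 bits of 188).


188 ^ 255 = 67

67


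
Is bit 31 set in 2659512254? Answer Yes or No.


0b10011110100001001110111110111110, bit 31 = 1. Yes

Yes


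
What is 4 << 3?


0b100 << 3 = 0b100000 = 32

32


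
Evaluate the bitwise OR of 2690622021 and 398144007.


0b10100000010111111010001001000101 | 0b10111101110110011001000000111 = 0b10110111111111111011001001000111 = 3086987847

3086987847


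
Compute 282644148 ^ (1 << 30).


282644148 ^ (1 << 30) = 282644148 ^ 1073741824 = 1356385972

1356385972


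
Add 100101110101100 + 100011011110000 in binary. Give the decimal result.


100101110101100 + 100011011110000 = 1001001010011100 = 37532

37532


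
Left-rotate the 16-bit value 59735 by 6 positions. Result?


Rotate 0b1110100101010111 left by 6 (16-bit) = 0b101010111111010 = 22010

22010


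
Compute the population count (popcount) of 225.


0b11100001 has 4 set bits

4


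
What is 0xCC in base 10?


CC hex = 204 decimal

204


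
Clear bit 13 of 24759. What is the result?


24759 & ~(1 << 13) = 16567

16567


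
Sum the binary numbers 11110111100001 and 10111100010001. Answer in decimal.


11110111100001 + 10111100010001 = 110110011110010 = 27890

27890


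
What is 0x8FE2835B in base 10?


8FE2835B hex = 2413986651 decimal

2413986651


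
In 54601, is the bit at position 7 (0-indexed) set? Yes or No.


0b1101010101001001, bit 7 = 0. No

No


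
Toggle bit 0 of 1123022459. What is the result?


1123022459 ^ (1 << 0) = 1123022459 ^ 1 = 1123022458

1123022458


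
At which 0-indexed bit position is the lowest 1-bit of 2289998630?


0b10001000011111101001101100100110. Lowest set bit at position 1

1


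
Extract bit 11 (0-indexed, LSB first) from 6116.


0b1011111100100, position 11 = 0

0


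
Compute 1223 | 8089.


0b10011000111 | 0b1111110011001 = 0b1111111011111 = 8159

8159


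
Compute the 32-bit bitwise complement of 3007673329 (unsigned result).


~0b10110011010001010111001111110001 = 0b1001100101110101000110000001110 = 1287293966 (32-bit unsigned)

1287293966


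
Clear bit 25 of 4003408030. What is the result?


4003408030 & ~(1 << 25) = 3969853598

3969853598


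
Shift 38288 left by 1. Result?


0b1001010110010000 << 1 = 0b10010101100100000 = 76576

76576


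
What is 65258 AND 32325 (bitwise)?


0b1111111011101010 & 0b111111001000101 = 0b111111001000000 = 32320

32320


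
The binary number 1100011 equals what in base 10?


1100011 in decimal = 99

99


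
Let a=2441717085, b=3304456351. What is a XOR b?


2441717085 ^ 3304456351 = 1434428866

1434428866


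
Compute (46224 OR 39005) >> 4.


Step 1: 46224 | 39005 = 48349
Step 2: 48349 >> 4 = 3021

3021


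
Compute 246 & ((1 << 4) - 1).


246 & 15 = 6

6


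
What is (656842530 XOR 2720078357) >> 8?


Step 1: 656842530 ^ 2720078357 = 2231862583
Step 2: 2231862583 >> 8 = 8718213

8718213


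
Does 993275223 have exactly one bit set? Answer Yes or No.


0b111011001101000010110101010111. Multiple bits set => No

No


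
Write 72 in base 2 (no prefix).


72 = 1001000 in binary

1001000


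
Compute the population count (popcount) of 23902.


0b101110101011110 has 10 set bits

10


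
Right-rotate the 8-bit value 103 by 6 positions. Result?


Rotate 0b1100111 right by 6 (8-bit) = 0b10011101 = 157

157


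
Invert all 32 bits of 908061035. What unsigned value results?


908061035 ^ 4294967295 = 3386906260

3386906260


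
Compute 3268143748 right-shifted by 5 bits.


0b11000010110010111110101010000100 >> 5 = 0b110000101100101111101010100 = 102129492

102129492


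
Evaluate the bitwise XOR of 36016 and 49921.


0b1000110010110000 ^ 0b1100001100000001 = 0b100111110110001 = 20401

20401


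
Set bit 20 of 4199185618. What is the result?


4199185618 | (1 << 20) = 4199185618 | 1048576 = 4200234194

4200234194


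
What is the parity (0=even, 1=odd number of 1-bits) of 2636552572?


0b10011101001001101001100101111100 has 17 ones => parity 1

1


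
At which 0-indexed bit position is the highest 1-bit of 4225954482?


0b11111011111000101111001010110010. Highest set bit at position 31

31


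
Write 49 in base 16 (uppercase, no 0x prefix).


49 = 31 hex

31


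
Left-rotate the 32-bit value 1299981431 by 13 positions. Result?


Rotate 0b1001101011111000010010001110111 left by 13 (32-bit) = 0b10000100100011101110100110101111 = 2223958447

2223958447


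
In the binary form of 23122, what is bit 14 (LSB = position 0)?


0b101101001010010, position 14 = 1

1


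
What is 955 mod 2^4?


955 & 15 = 11

11


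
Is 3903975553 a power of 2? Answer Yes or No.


0b11101000101100011111000010000001. Multiple bits set => No

No


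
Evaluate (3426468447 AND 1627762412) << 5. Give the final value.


Step 1: 3426468447 & 1627762412 = 1073840716
Step 2: 1073840716 << 5 = 34362902912

34362902912


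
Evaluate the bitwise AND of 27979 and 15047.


0b110110101001011 & 0b11101011000111 = 0b10100001000011 = 10307

10307


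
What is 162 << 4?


0b10100010 << 4 = 0b101000100000 = 2592

2592


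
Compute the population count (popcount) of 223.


0b11011111 has 7 set bits

7


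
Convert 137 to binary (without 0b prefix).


137 = 10001001 in binary

10001001


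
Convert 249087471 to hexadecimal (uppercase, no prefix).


249087471 = ED8C5EF hex

ED8C5EF


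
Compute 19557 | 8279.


0b100110001100101 | 0b10000001010111 = 0b110110001110111 = 27767

27767


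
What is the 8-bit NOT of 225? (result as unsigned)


~0b11100001 = 0b11110 = 30 (8-bit unsigned)

30


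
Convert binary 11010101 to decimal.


11010101 in decimal = 213

213


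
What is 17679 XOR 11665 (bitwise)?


0b100010100001111 ^ 0b10110110010001 = 0b110100010011110 = 26782

26782


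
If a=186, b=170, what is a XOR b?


186 ^ 170 = 16

16


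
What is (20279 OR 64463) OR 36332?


Step 1: 20279 | 64463 = 65535
Step 2: 65535 | 36332 = 65535

65535


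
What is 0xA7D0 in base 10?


A7D0 hex = 42960 decimal

42960


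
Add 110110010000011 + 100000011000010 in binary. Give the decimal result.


110110010000011 + 100000011000010 = 1010110101000101 = 44357

44357


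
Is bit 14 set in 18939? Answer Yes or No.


0b100100111111011, bit 14 = 1. Yes

Yes


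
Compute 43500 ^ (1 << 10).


43500 ^ (1 << 10) = 43500 ^ 1024 = 44524

44524


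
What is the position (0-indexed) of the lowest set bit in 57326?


0b1101111111101110. Lowest set bit at position 1

1


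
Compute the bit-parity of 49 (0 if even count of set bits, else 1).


0b110001 has 3 ones => parity 1

1


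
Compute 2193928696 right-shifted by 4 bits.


0b10000010110001001011000111111000 >> 4 = 0b1000001011000100101100011111 = 137120543

137120543


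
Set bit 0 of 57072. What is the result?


57072 | (1 << 0) = 57072 | 1 = 57073

57073


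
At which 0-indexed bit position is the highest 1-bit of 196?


0b11000100. Highest set bit at position 7

7


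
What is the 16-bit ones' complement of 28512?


28512 ^ 65535 = 37023

37023


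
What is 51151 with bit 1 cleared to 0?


51151 & ~(1 << 1) = 51149

51149


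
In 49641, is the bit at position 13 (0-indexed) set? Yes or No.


0b1100000111101001, bit 13 = 0. No

No


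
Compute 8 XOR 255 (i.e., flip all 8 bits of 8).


8 ^ 255 = 247

247


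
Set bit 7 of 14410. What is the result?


14410 | (1 << 7) = 14410 | 128 = 14538

14538


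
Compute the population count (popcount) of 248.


0b11111000 has 5 set bits

5


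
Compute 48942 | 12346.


0b1011111100101110 | 0b11000000111010 = 0b1011111100111110 = 48958

48958


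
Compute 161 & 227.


0b10100001 & 0b11100011 = 0b10100001 = 161

161


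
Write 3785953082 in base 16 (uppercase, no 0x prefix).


3785953082 = E1A90F3A hex

E1A90F3A


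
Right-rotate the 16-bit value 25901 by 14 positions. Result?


Rotate 0b110010100101101 right by 14 (16-bit) = 0b1001010010110101 = 38069

38069


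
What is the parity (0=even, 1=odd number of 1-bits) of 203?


0b11001011 has 5 ones => parity 1

1


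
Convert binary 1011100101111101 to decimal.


1011100101111101 in decimal = 47485

47485


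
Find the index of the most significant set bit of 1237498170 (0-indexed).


0b1001001110000101011100100111010. Highest set bit at position 30

30


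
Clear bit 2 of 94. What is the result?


94 & ~(1 << 2) = 90

90


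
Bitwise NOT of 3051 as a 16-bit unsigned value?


~0b101111101011 = 0b1111010000010100 = 62484 (16-bit unsigned)

62484


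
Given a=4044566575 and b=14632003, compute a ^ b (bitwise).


4044566575 ^ 14632003 = 4056708204

4056708204


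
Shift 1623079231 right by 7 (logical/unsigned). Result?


0b1100000101111100011100100111111 >> 7 = 0b110000010111110001110010 = 12680306

12680306


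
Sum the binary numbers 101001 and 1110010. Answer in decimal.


101001 + 1110010 = 10011011 = 155

155


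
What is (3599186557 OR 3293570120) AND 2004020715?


Step 1: 3599186557 | 3293570120 = 3603955325
Step 2: 3603955325 & 2004020715 = 1447226473

1447226473


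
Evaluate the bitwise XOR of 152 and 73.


0b10011000 ^ 0b1001001 = 0b11010001 = 209

209


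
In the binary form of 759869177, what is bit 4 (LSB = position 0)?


0b101101010010101010111011111001, position 4 = 1

1


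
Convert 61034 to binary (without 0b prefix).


61034 = 1110111001101010 in binary

1110111001101010


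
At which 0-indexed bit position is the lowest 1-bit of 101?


0b1100101. Lowest set bit at position 0

0


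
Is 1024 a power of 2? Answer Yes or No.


0b10000000000. Only one bit set => Yes

Yes


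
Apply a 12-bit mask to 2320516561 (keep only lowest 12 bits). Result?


2320516561 & 4095 = 1489

1489


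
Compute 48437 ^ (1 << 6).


48437 ^ (1 << 6) = 48437 ^ 64 = 48501

48501


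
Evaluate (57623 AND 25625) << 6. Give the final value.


Step 1: 57623 & 25625 = 24593
Step 2: 24593 << 6 = 1573952

1573952


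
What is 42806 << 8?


0b1010011100110110 << 8 = 0b101001110011011000000000 = 10958336

10958336


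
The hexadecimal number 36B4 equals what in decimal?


36B4 hex = 14004 decimal

14004


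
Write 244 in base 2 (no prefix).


244 = 11110100 in binary

11110100


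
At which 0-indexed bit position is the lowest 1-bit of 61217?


0b1110111100100001. Lowest set bit at position 0

0


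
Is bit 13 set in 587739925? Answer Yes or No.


0b100011000010000011001100010101, bit 13 = 1. Yes

Yes


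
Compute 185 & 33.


0b10111001 & 0b100001 = 0b100001 = 33

33


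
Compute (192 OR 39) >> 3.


Step 1: 192 | 39 = 231
Step 2: 231 >> 3 = 28

28


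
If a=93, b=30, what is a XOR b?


93 ^ 30 = 67

67


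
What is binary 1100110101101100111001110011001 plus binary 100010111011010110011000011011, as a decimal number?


1100110101101100111001110011001 + 100010111011010110011000011011 = 10001001101000111101100110110100 = 2309216692

2309216692


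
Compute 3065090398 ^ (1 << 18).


3065090398 ^ (1 << 18) = 3065090398 ^ 262144 = 3065352542

3065352542


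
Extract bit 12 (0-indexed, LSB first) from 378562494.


0b10110100100000110011110111110, position 12 = 0

0


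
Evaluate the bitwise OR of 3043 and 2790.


0b101111100011 | 0b101011100110 = 0b101111100111 = 3047

3047


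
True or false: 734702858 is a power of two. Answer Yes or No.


0b101011110010101010110100001010. Multiple bits set => No

No


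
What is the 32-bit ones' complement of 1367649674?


1367649674 ^ 4294967295 = 2927317621

2927317621


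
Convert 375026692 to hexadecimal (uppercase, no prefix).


375026692 = 165A7404 hex

165A7404


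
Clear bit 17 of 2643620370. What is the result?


2643620370 & ~(1 << 17) = 2643489298

2643489298


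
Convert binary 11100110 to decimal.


11100110 in decimal = 230

230


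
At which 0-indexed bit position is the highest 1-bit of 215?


0b11010111. Highest set bit at position 7

7


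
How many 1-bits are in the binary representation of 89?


0b1011001 has 4 set bits

4


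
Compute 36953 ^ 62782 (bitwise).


0b1001000001011001 ^ 0b1111010100111110 = 0b110010101100111 = 25959

25959


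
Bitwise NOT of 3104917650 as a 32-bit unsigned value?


~0b10111001000100010100100010010010 = 0b1000110111011101011011101101101 = 1190049645 (32-bit unsigned)

1190049645


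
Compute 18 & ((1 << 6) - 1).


18 & 63 = 18

18


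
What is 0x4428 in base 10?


4428 hex = 17448 decimal

17448


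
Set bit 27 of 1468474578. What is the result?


1468474578 | (1 << 27) = 1468474578 | 134217728 = 1602692306

1602692306


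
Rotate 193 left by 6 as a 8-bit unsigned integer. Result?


Rotate 0b11000001 left by 6 (8-bit) = 0b1110000 = 112

112


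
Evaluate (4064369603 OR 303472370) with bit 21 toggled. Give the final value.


Step 1: 4064369603 | 303472370 = 4065845235
Step 2: 4065845235 ^ (1 << 21) = 4065845235 ^ 2097152 = 4067942387

4067942387


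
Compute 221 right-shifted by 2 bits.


0b11011101 >> 2 = 0b110111 = 55

55


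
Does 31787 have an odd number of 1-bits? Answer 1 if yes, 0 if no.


0b111110000101011 has 9 ones => parity 1

1


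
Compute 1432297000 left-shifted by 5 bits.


0b1010101010111110001111000101000 << 5 = 0b101010101011111000111100010100000000 = 45833504000

45833504000
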